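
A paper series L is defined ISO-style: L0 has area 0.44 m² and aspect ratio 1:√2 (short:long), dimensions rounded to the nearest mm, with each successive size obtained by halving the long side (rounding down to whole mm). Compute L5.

Let L0's short side be w mm. w · w√2 = 0.44 m² = 440,000 mm², so w ≈ 557.8 mm and w√2 ≈ 788.8 mm → L0 = 558 × 789 mm.
L1: ⌊789/2⌋ × 558 = 394 × 558 mm
L2: ⌊558/2⌋ × 394 = 279 × 394 mm
L3: ⌊394/2⌋ × 279 = 197 × 279 mm
L4: ⌊279/2⌋ × 197 = 139 × 197 mm
L5: ⌊197/2⌋ × 139 = 98 × 139 mm

98 × 139 mm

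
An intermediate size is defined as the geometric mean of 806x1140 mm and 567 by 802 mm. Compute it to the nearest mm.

Short side: √(806 · 567) = √457002 ≈ 676.0 → 676 mm
Long side: √(1140 · 802) = √914280 ≈ 956.2 → 956 mm

676 × 956 mm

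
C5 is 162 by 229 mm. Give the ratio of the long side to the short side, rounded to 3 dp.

229 / 162 = 1.414
Matches √2 ≈ 1.414 — the ISO 216 defining ratio.

1.414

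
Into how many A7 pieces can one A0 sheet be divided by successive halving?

128

A0 = 841 × 1189 mm; A7 = 74 × 105 mm.
Each halving step doubles the count; 7 steps from A0 to A7.
2^7 = 128.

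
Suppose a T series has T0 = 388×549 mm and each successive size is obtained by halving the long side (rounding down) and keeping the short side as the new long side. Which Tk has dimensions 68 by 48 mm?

T6

T0: 388 × 549 mm
T1: 274 × 388 mm
T2: 194 × 274 mm
T3: 137 × 194 mm
T4: 97 × 137 mm
T5: 68 × 97 mm
T6: 48 × 68 mm
T7: 34 × 48 mm
→ matches T6.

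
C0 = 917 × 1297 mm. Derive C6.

C1: ⌊1297/2⌋ × 917 = 648 × 917 mm
C2: ⌊917/2⌋ × 648 = 458 × 648 mm
C3: ⌊648/2⌋ × 458 = 324 × 458 mm
C4: ⌊458/2⌋ × 324 = 229 × 324 mm
C5: ⌊324/2⌋ × 229 = 162 × 229 mm
C6: ⌊229/2⌋ × 162 = 114 × 162 mm

114 × 162 mm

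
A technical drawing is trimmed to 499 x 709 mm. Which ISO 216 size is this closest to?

B2 (500 × 707 mm)

Aspect ratio 709/499 ≈ 1.421 — close to the ISO √2 ≈ 1.414.
In the B-series (B0 = 1000 × 1414 mm): B2 = 500 × 707 mm.
Off by 3 mm total — nearest standard size.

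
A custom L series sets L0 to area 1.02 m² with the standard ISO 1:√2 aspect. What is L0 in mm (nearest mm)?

Let the short side be w mm. Then w · w√2 = 1.02 m² = 1,020,000 mm².
w² = 1,020,000/√2, so w ≈ 849.3 mm; long side = w√2 ≈ 1201.0 mm.

849 × 1201 mm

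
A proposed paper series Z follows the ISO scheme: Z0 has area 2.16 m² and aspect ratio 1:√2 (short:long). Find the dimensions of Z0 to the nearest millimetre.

1236 × 1748 mm

Let the short side be w mm. Then w · w√2 = 2.16 m² = 2,160,000 mm².
w² = 2,160,000/√2, so w ≈ 1235.9 mm; long side = w√2 ≈ 1747.8 mm.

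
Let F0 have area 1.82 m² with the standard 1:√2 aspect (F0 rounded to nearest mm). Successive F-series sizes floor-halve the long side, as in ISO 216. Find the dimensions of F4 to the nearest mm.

Let F0's short side be w mm. w · w√2 = 1.82 m² = 1,820,000 mm², so w ≈ 1134.4 mm and w√2 ≈ 1604.3 mm → F0 = 1134 × 1604 mm.
F1: ⌊1604/2⌋ × 1134 = 802 × 1134 mm
F2: ⌊1134/2⌋ × 802 = 567 × 802 mm
F3: ⌊802/2⌋ × 567 = 401 × 567 mm
F4: ⌊567/2⌋ × 401 = 283 × 401 mm

283 × 401 mm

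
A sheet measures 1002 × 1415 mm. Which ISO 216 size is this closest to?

Aspect ratio 1415/1002 ≈ 1.412 — close to the ISO √2 ≈ 1.414.
In the B-series (B0 = 1000 × 1414 mm): B0 = 1000 × 1414 mm.
Off by 3 mm total — nearest standard size.

B0 (1000 × 1414 mm)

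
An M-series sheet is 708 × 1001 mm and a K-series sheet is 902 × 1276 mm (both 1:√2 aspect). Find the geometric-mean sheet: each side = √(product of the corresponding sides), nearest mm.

799 × 1130 mm

Short side: √(708 · 902) = √638616 ≈ 799.1 → 799 mm
Long side: √(1001 · 1276) = √1277276 ≈ 1130.2 → 1130 mm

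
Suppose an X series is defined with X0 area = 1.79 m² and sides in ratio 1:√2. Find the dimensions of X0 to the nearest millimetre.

Let the short side be w mm. Then w · w√2 = 1.79 m² = 1,790,000 mm².
w² = 1,790,000/√2, so w ≈ 1125.0 mm; long side = w√2 ≈ 1591.1 mm.

1125 × 1591 mm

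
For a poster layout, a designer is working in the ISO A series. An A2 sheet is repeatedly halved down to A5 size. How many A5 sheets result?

8

Each ISO step halves the sheet: 1 × A2 → 2 × A3 → 4 × A4 → 8 × A5
From A2 to A5 is 3 halving steps: 2^3 = 8.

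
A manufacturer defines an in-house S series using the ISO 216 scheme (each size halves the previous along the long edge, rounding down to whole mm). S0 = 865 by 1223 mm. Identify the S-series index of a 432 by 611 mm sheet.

S0: 865 × 1223 mm
S1: 611 × 865 mm
S2: 432 × 611 mm
S3: 305 × 432 mm
→ matches S2.

S2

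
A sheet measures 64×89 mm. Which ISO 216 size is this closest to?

B8 (62 × 88 mm)

Aspect ratio 89/64 ≈ 1.391 (ISO target is √2 ≈ 1.414).
In the B-series (B0 = 1000 × 1414 mm): B8 = 62 × 88 mm.
Off by 3 mm total — nearest standard size.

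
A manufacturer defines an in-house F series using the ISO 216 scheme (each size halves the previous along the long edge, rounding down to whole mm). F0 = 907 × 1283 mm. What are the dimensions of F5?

F1: ⌊1283/2⌋ × 907 = 641 × 907 mm
F2: ⌊907/2⌋ × 641 = 453 × 641 mm
F3: ⌊641/2⌋ × 453 = 320 × 453 mm
F4: ⌊453/2⌋ × 320 = 226 × 320 mm
F5: ⌊320/2⌋ × 226 = 160 × 226 mm

160 × 226 mm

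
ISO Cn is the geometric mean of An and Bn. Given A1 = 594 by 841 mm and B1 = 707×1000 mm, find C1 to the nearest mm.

648 × 917 mm

Short side: √(594 · 707) = √419958 ≈ 648.0 → 648 mm
Long side: √(841 · 1000) = √841000 ≈ 917.1 → 917 mm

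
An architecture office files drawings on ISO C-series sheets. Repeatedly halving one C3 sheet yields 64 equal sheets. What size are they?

64 = 2^6, so 6 halving steps.
C3 → C4 → … → C9 after 6 steps.

C9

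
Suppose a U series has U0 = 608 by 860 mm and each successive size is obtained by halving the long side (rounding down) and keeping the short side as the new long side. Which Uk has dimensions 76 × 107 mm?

U6

U0: 608 × 860 mm
U1: 430 × 608 mm
U2: 304 × 430 mm
U3: 215 × 304 mm
U4: 152 × 215 mm
U5: 107 × 152 mm
U6: 76 × 107 mm
U7: 53 × 76 mm
→ matches U6.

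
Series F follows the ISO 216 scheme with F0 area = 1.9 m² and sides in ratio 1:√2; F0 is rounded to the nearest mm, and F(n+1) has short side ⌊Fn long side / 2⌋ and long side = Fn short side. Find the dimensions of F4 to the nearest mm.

Let F0's short side be w mm. w · w√2 = 1.9 m² = 1,900,000 mm², so w ≈ 1159.1 mm and w√2 ≈ 1639.2 mm → F0 = 1159 × 1639 mm.
F1: ⌊1639/2⌋ × 1159 = 819 × 1159 mm
F2: ⌊1159/2⌋ × 819 = 579 × 819 mm
F3: ⌊819/2⌋ × 579 = 409 × 579 mm
F4: ⌊579/2⌋ × 409 = 289 × 409 mm

289 × 409 mm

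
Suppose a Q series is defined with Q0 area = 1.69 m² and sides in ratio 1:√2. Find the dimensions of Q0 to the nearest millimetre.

Let the short side be w mm. Then w · w√2 = 1.69 m² = 1,690,000 mm².
w² = 1,690,000/√2, so w ≈ 1093.2 mm; long side = w√2 ≈ 1546.0 mm.

1093 × 1546 mm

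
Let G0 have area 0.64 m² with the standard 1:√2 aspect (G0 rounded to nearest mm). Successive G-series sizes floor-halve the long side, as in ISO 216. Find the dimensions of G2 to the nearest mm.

Let G0's short side be w mm. w · w√2 = 0.64 m² = 640,000 mm², so w ≈ 672.7 mm and w√2 ≈ 951.4 mm → G0 = 673 × 951 mm.
G1: ⌊951/2⌋ × 673 = 475 × 673 mm
G2: ⌊673/2⌋ × 475 = 336 × 475 mm

336 × 475 mm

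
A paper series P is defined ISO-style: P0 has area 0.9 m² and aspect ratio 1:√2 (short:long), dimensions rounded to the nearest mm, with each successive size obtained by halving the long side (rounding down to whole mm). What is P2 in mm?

Let P0's short side be w mm. w · w√2 = 0.9 m² = 900,000 mm², so w ≈ 797.7 mm and w√2 ≈ 1128.2 mm → P0 = 798 × 1128 mm.
P1: ⌊1128/2⌋ × 798 = 564 × 798 mm
P2: ⌊798/2⌋ × 564 = 399 × 564 mm

399 × 564 mm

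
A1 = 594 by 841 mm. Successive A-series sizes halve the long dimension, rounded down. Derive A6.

105 × 148 mm

A2: ⌊841/2⌋ × 594 = 420 × 594 mm
A3: ⌊594/2⌋ × 420 = 297 × 420 mm
A4: ⌊420/2⌋ × 297 = 210 × 297 mm
A5: ⌊297/2⌋ × 210 = 148 × 210 mm
A6: ⌊210/2⌋ × 148 = 105 × 148 mm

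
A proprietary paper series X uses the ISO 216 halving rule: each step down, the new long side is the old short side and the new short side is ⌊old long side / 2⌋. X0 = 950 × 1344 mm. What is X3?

X1: ⌊1344/2⌋ × 950 = 672 × 950 mm
X2: ⌊950/2⌋ × 672 = 475 × 672 mm
X3: ⌊672/2⌋ × 475 = 336 × 475 mm

336 × 475 mm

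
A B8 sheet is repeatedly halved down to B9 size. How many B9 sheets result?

2

B8 = 62 × 88 mm; B9 = 44 × 62 mm.
Each halving step doubles the count; 1 step from B8 to B9.
2^1 = 2.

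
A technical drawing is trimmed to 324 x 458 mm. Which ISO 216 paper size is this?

C3 (324 × 458 mm)

Aspect ratio 458/324 ≈ 1.414 — close to the ISO √2 ≈ 1.414.
In the C-series (envelope sizes, between A and B): C3 = 324 × 458 mm.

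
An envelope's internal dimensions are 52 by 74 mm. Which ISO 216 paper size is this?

A8 (52 × 74 mm)

Aspect ratio 74/52 ≈ 1.423 — close to the ISO √2 ≈ 1.414.
In the A-series (A0 area = 1 m²): A8 = 52 × 74 mm.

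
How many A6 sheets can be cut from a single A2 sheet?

Each ISO step halves the sheet: 1 × A2 → 2 × A3 → 4 × A4 → 8 × A5 → …
From A2 to A6 is 4 halving steps: 2^4 = 16.

16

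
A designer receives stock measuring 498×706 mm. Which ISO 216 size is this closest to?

Aspect ratio 706/498 ≈ 1.418 — close to the ISO √2 ≈ 1.414.
In the B-series (B0 = 1000 × 1414 mm): B2 = 500 × 707 mm.
Off by 3 mm total — nearest standard size.

B2 (500 × 707 mm)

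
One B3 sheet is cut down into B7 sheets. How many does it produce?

16

B3 = 353 × 500 mm; B7 = 88 × 125 mm.
Each halving step doubles the count; 4 steps from B3 to B7.
2^4 = 16.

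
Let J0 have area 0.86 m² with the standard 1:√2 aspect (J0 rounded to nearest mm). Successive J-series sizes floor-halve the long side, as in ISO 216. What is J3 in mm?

Let J0's short side be w mm. w · w√2 = 0.86 m² = 860,000 mm², so w ≈ 779.8 mm and w√2 ≈ 1102.8 mm → J0 = 780 × 1103 mm.
J1: ⌊1103/2⌋ × 780 = 551 × 780 mm
J2: ⌊780/2⌋ × 551 = 390 × 551 mm
J3: ⌊551/2⌋ × 390 = 275 × 390 mm

275 × 390 mm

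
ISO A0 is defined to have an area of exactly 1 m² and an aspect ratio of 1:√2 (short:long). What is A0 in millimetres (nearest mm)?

Let the short side be w mm. Then the long side is w√2 and w · w√2 = 10⁶ mm².
w² = 10⁶/√2, so w = 1000 / 2^(1/4) ≈ 840.9 mm; long side = 1000 · 2^(1/4) ≈ 1189.2 mm.

841 × 1189 mm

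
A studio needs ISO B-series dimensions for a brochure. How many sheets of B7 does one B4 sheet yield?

Each ISO step halves the sheet: 1 × B4 → 2 × B5 → 4 × B6 → 8 × B7
From B4 to B7 is 3 halving steps: 2^3 = 8.

8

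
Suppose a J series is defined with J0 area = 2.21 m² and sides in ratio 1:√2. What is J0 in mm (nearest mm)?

1250 × 1768 mm

Let the short side be w mm. Then w · w√2 = 2.21 m² = 2,210,000 mm².
w² = 2,210,000/√2, so w ≈ 1250.1 mm; long side = w√2 ≈ 1767.9 mm.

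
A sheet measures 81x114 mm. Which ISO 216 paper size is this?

Aspect ratio 114/81 ≈ 1.407 — close to the ISO √2 ≈ 1.414.
In the C-series (envelope sizes, between A and B): C7 = 81 × 114 mm.

C7 (81 × 114 mm)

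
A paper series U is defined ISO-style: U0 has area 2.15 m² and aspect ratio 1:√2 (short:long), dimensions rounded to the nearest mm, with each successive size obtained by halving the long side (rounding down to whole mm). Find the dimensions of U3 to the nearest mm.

Let U0's short side be w mm. w · w√2 = 2.15 m² = 2,150,000 mm², so w ≈ 1233.0 mm and w√2 ≈ 1743.7 mm → U0 = 1233 × 1744 mm.
U1: ⌊1744/2⌋ × 1233 = 872 × 1233 mm
U2: ⌊1233/2⌋ × 872 = 616 × 872 mm
U3: ⌊872/2⌋ × 616 = 436 × 616 mm

436 × 616 mm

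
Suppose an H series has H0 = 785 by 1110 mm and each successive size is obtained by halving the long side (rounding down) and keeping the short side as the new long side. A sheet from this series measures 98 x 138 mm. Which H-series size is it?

H6

H0: 785 × 1110 mm
H1: 555 × 785 mm
H2: 392 × 555 mm
H3: 277 × 392 mm
H4: 196 × 277 mm
H5: 138 × 196 mm
H6: 98 × 138 mm
H7: 69 × 98 mm
→ matches H6.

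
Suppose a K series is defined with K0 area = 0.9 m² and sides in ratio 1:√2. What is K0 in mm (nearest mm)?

Let the short side be w mm. Then w · w√2 = 0.9 m² = 900,000 mm².
w² = 900,000/√2, so w ≈ 797.7 mm; long side = w√2 ≈ 1128.2 mm.

798 × 1128 mm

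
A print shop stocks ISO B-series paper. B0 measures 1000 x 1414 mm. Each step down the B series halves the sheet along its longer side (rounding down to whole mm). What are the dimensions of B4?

250 × 353 mm

B1: ⌊1414/2⌋ × 1000 = 707 × 1000 mm
B2: ⌊1000/2⌋ × 707 = 500 × 707 mm
B3: ⌊707/2⌋ × 500 = 353 × 500 mm
B4: ⌊500/2⌋ × 353 = 250 × 353 mm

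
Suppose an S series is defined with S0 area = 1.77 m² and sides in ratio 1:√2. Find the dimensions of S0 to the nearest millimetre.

1119 × 1582 mm

Let the short side be w mm. Then w · w√2 = 1.77 m² = 1,770,000 mm².
w² = 1,770,000/√2, so w ≈ 1118.7 mm; long side = w√2 ≈ 1582.1 mm.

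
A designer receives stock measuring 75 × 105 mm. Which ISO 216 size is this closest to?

Aspect ratio 105/75 ≈ 1.400 — close to the ISO √2 ≈ 1.414.
In the A-series (A0 area = 1 m²): A7 = 74 × 105 mm.
Off by 1 mm total — nearest standard size.

A7 (74 × 105 mm)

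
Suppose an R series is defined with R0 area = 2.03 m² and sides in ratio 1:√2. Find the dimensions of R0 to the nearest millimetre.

Let the short side be w mm. Then w · w√2 = 2.03 m² = 2,030,000 mm².
w² = 2,030,000/√2, so w ≈ 1198.1 mm; long side = w√2 ≈ 1694.4 mm.

1198 × 1694 mm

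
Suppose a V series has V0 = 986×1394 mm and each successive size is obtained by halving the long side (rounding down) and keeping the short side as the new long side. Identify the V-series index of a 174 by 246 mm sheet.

V0: 986 × 1394 mm
V1: 697 × 986 mm
V2: 493 × 697 mm
V3: 348 × 493 mm
V4: 246 × 348 mm
V5: 174 × 246 mm
V6: 123 × 174 mm
→ matches V5.

V5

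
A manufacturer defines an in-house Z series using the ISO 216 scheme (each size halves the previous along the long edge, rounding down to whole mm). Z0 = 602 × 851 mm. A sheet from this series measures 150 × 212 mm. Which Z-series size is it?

Z0: 602 × 851 mm
Z1: 425 × 602 mm
Z2: 301 × 425 mm
Z3: 212 × 301 mm
Z4: 150 × 212 mm
Z5: 106 × 150 mm
→ matches Z4.

Z4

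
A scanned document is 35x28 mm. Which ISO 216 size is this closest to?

A10 (26 × 37 mm)

Aspect ratio 35/28 ≈ 1.250 (ISO target is √2 ≈ 1.414).
In the A-series (A0 area = 1 m²): A10 = 26 × 37 mm.
Off by 4 mm total — nearest standard size.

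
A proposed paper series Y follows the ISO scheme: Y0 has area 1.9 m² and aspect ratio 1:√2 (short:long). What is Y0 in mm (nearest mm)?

1159 × 1639 mm

Let the short side be w mm. Then w · w√2 = 1.9 m² = 1,900,000 mm².
w² = 1,900,000/√2, so w ≈ 1159.1 mm; long side = w√2 ≈ 1639.2 mm.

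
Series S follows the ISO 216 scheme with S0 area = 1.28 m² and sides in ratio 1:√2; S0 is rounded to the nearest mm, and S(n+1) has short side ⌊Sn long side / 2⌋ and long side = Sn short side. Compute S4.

237 × 336 mm

Let S0's short side be w mm. w · w√2 = 1.28 m² = 1,280,000 mm², so w ≈ 951.4 mm and w√2 ≈ 1345.4 mm → S0 = 951 × 1345 mm.
S1: ⌊1345/2⌋ × 951 = 672 × 951 mm
S2: ⌊951/2⌋ × 672 = 475 × 672 mm
S3: ⌊672/2⌋ × 475 = 336 × 475 mm
S4: ⌊475/2⌋ × 336 = 237 × 336 mm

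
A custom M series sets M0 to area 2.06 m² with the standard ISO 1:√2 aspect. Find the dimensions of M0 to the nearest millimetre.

1207 × 1707 mm

Let the short side be w mm. Then w · w√2 = 2.06 m² = 2,060,000 mm².
w² = 2,060,000/√2, so w ≈ 1206.9 mm; long side = w√2 ≈ 1706.8 mm.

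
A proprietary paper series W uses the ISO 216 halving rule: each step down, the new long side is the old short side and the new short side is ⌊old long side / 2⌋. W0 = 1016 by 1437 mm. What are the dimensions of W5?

W1 = 718 × 1016 mm (from W0 by 1 halving).
W2: ⌊1016/2⌋ × 718 = 508 × 718 mm
W3: ⌊718/2⌋ × 508 = 359 × 508 mm
W4: ⌊508/2⌋ × 359 = 254 × 359 mm
W5: ⌊359/2⌋ × 254 = 179 × 254 mm

179 × 254 mm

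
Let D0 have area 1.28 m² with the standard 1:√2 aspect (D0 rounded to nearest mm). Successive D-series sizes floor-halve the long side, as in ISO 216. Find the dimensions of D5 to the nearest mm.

168 × 237 mm

Let D0's short side be w mm. w · w√2 = 1.28 m² = 1,280,000 mm², so w ≈ 951.4 mm and w√2 ≈ 1345.4 mm → D0 = 951 × 1345 mm.
D1: ⌊1345/2⌋ × 951 = 672 × 951 mm
D2: ⌊951/2⌋ × 672 = 475 × 672 mm
D3: ⌊672/2⌋ × 475 = 336 × 475 mm
D4: ⌊475/2⌋ × 336 = 237 × 336 mm
D5: ⌊336/2⌋ × 237 = 168 × 237 mm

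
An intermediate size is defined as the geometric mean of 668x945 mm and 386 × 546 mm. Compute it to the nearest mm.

508 × 718 mm

Short side: √(668 · 386) = √257848 ≈ 507.8 → 508 mm
Long side: √(945 · 546) = √515970 ≈ 718.3 → 718 mm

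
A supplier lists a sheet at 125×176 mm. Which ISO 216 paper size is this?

B6 (125 × 176 mm)

Aspect ratio 176/125 ≈ 1.408 — close to the ISO √2 ≈ 1.414.
In the B-series (B0 = 1000 × 1414 mm): B6 = 125 × 176 mm.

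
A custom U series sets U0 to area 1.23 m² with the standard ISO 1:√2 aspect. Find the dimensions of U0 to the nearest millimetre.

933 × 1319 mm

Let the short side be w mm. Then w · w√2 = 1.23 m² = 1,230,000 mm².
w² = 1,230,000/√2, so w ≈ 932.6 mm; long side = w√2 ≈ 1318.9 mm.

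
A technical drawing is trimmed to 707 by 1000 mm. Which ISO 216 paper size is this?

B1 (707 × 1000 mm)

Aspect ratio 1000/707 ≈ 1.414 — close to the ISO √2 ≈ 1.414.
In the B-series (B0 = 1000 × 1414 mm): B1 = 707 × 1000 mm.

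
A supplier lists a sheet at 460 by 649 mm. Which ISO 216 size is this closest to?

Aspect ratio 649/460 ≈ 1.411 — close to the ISO √2 ≈ 1.414.
In the C-series (envelope sizes, between A and B): C2 = 458 × 648 mm.
Off by 3 mm total — nearest standard size.

C2 (458 × 648 mm)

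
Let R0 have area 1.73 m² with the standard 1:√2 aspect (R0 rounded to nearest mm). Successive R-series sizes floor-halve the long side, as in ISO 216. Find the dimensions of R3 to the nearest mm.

Let R0's short side be w mm. w · w√2 = 1.73 m² = 1,730,000 mm², so w ≈ 1106.0 mm and w√2 ≈ 1564.2 mm → R0 = 1106 × 1564 mm.
R1: ⌊1564/2⌋ × 1106 = 782 × 1106 mm
R2: ⌊1106/2⌋ × 782 = 553 × 782 mm
R3: ⌊782/2⌋ × 553 = 391 × 553 mm

391 × 553 mm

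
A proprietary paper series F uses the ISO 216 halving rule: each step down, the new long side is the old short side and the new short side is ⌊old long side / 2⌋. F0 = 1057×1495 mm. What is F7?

F1 = 747 × 1057 mm (from F0 by 1 halving).
F2: ⌊1057/2⌋ × 747 = 528 × 747 mm
F3: ⌊747/2⌋ × 528 = 373 × 528 mm
F4: ⌊528/2⌋ × 373 = 264 × 373 mm
F5: ⌊373/2⌋ × 264 = 186 × 264 mm
F6: ⌊264/2⌋ × 186 = 132 × 186 mm
F7: ⌊186/2⌋ × 132 = 93 × 132 mm

93 × 132 mm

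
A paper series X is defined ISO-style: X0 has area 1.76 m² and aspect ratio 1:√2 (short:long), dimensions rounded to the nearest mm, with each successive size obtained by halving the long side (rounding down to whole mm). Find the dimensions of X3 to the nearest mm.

394 × 558 mm

Let X0's short side be w mm. w · w√2 = 1.76 m² = 1,760,000 mm², so w ≈ 1115.6 mm and w√2 ≈ 1577.7 mm → X0 = 1116 × 1578 mm.
X1: ⌊1578/2⌋ × 1116 = 789 × 1116 mm
X2: ⌊1116/2⌋ × 789 = 558 × 789 mm
X3: ⌊789/2⌋ × 558 = 394 × 558 mm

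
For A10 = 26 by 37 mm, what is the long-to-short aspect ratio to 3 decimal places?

1.423

37 / 26 = 1.423
ISO 216 targets √2 ≈ 1.414; the +0.009 deviation is from mm rounding.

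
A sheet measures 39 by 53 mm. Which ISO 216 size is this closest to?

A9 (37 × 52 mm)

Aspect ratio 53/39 ≈ 1.359 (ISO target is √2 ≈ 1.414).
In the A-series (A0 area = 1 m²): A9 = 37 × 52 mm.
Off by 3 mm total — nearest standard size.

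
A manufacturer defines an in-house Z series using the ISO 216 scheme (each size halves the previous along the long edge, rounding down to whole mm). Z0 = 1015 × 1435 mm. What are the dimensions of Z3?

358 × 507 mm

Z1: ⌊1435/2⌋ × 1015 = 717 × 1015 mm
Z2: ⌊1015/2⌋ × 717 = 507 × 717 mm
Z3: ⌊717/2⌋ × 507 = 358 × 507 mm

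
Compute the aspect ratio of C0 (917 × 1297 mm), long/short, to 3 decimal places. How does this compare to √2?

1297 / 917 = 1.414
Matches √2 ≈ 1.414 — the ISO 216 defining ratio.

1.414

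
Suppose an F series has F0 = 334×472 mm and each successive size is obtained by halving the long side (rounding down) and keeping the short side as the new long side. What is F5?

F1: ⌊472/2⌋ × 334 = 236 × 334 mm
F2: ⌊334/2⌋ × 236 = 167 × 236 mm
F3: ⌊236/2⌋ × 167 = 118 × 167 mm
F4: ⌊167/2⌋ × 118 = 83 × 118 mm
F5: ⌊118/2⌋ × 83 = 59 × 83 mm

59 × 83 mm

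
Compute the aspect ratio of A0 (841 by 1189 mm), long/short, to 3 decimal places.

1.414

1189 / 841 = 1.414
Matches √2 ≈ 1.414 — the ISO 216 defining ratio.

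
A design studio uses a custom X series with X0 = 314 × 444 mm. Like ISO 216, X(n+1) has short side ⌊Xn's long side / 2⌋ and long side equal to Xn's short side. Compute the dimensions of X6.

X1 = 222 × 314 mm (from X0 by 1 halving).
X2: ⌊314/2⌋ × 222 = 157 × 222 mm
X3: ⌊222/2⌋ × 157 = 111 × 157 mm
X4: ⌊157/2⌋ × 111 = 78 × 111 mm
X5: ⌊111/2⌋ × 78 = 55 × 78 mm
X6: ⌊78/2⌋ × 55 = 39 × 55 mm

39 × 55 mm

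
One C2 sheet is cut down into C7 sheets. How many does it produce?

32

C2 = 458 × 648 mm; C7 = 81 × 114 mm.
Each halving step doubles the count; 5 steps from C2 to C7.
2^5 = 32.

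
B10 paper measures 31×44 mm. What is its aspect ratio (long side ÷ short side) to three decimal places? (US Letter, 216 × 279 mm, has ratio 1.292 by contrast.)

44 / 31 = 1.419
ISO 216 targets √2 ≈ 1.414; the +0.005 deviation is from mm rounding.

1.419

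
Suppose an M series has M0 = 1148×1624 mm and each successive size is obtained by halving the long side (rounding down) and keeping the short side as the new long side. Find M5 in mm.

M1: ⌊1624/2⌋ × 1148 = 812 × 1148 mm
M2: ⌊1148/2⌋ × 812 = 574 × 812 mm
M3: ⌊812/2⌋ × 574 = 406 × 574 mm
M4: ⌊574/2⌋ × 406 = 287 × 406 mm
M5: ⌊406/2⌋ × 287 = 203 × 287 mm

203 × 287 mm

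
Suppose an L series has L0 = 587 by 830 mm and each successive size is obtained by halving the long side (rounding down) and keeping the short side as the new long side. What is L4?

146 × 207 mm

L1: ⌊830/2⌋ × 587 = 415 × 587 mm
L2: ⌊587/2⌋ × 415 = 293 × 415 mm
L3: ⌊415/2⌋ × 293 = 207 × 293 mm
L4: ⌊293/2⌋ × 207 = 146 × 207 mm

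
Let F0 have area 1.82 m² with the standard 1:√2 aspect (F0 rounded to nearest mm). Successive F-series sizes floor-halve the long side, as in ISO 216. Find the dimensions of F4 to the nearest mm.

Let F0's short side be w mm. w · w√2 = 1.82 m² = 1,820,000 mm², so w ≈ 1134.4 mm and w√2 ≈ 1604.3 mm → F0 = 1134 × 1604 mm.
F1: ⌊1604/2⌋ × 1134 = 802 × 1134 mm
F2: ⌊1134/2⌋ × 802 = 567 × 802 mm
F3: ⌊802/2⌋ × 567 = 401 × 567 mm
F4: ⌊567/2⌋ × 401 = 283 × 401 mm

283 × 401 mm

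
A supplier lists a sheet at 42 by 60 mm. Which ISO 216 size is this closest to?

Aspect ratio 60/42 ≈ 1.429 — close to the ISO √2 ≈ 1.414.
In the B-series (B0 = 1000 × 1414 mm): B9 = 44 × 62 mm.
Off by 4 mm total — nearest standard size.

B9 (44 × 62 mm)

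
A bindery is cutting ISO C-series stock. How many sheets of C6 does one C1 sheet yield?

Each ISO step halves the sheet: 1 × C1 → 2 × C2 → 4 × C3 → 8 × C4 → …
From C1 to C6 is 5 halving steps: 2^5 = 32.

32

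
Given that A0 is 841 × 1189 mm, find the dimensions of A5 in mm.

A1: ⌊1189/2⌋ × 841 = 594 × 841 mm
A2: ⌊841/2⌋ × 594 = 420 × 594 mm
A3: ⌊594/2⌋ × 420 = 297 × 420 mm
A4: ⌊420/2⌋ × 297 = 210 × 297 mm
A5: ⌊297/2⌋ × 210 = 148 × 210 mm

148 × 210 mm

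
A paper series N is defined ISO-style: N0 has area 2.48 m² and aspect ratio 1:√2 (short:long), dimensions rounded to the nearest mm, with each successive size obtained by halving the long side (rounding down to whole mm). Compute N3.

468 × 662 mm

Let N0's short side be w mm. w · w√2 = 2.48 m² = 2,480,000 mm², so w ≈ 1324.2 mm and w√2 ≈ 1872.8 mm → N0 = 1324 × 1873 mm.
N1: ⌊1873/2⌋ × 1324 = 936 × 1324 mm
N2: ⌊1324/2⌋ × 936 = 662 × 936 mm
N3: ⌊936/2⌋ × 662 = 468 × 662 mm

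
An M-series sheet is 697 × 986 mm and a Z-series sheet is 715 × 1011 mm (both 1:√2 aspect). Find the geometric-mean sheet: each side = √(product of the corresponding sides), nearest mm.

Short side: √(697 · 715) = √498355 ≈ 705.9 → 706 mm
Long side: √(986 · 1011) = √996846 ≈ 998.4 → 998 mm

706 × 998 mm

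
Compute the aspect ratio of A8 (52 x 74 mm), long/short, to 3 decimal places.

74 / 52 = 1.423
ISO 216 targets √2 ≈ 1.414; the +0.009 deviation is from mm rounding.

1.423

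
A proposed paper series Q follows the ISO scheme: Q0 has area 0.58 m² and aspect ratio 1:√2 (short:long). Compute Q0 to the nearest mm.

640 × 906 mm

Let the short side be w mm. Then w · w√2 = 0.58 m² = 580,000 mm².
w² = 580,000/√2, so w ≈ 640.4 mm; long side = w√2 ≈ 905.7 mm.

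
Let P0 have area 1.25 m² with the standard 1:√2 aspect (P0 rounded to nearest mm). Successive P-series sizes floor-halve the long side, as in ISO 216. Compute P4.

Let P0's short side be w mm. w · w√2 = 1.25 m² = 1,250,000 mm², so w ≈ 940.2 mm and w√2 ≈ 1329.6 mm → P0 = 940 × 1330 mm.
P1: ⌊1330/2⌋ × 940 = 665 × 940 mm
P2: ⌊940/2⌋ × 665 = 470 × 665 mm
P3: ⌊665/2⌋ × 470 = 332 × 470 mm
P4: ⌊470/2⌋ × 332 = 235 × 332 mm

235 × 332 mm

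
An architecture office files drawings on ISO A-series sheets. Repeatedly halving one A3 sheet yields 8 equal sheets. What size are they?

8 = 2^3, so 3 halving steps.
A3 → A4 → … → A6 after 3 steps.

A6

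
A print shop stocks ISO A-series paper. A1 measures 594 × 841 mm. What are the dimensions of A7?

74 × 105 mm

A2: ⌊841/2⌋ × 594 = 420 × 594 mm
A3: ⌊594/2⌋ × 420 = 297 × 420 mm
A4: ⌊420/2⌋ × 297 = 210 × 297 mm
A5: ⌊297/2⌋ × 210 = 148 × 210 mm
A6: ⌊210/2⌋ × 148 = 105 × 148 mm
A7: ⌊148/2⌋ × 105 = 74 × 105 mm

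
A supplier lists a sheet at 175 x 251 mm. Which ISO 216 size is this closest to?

B5 (176 × 250 mm)

Aspect ratio 251/175 ≈ 1.434 (ISO target is √2 ≈ 1.414).
In the B-series (B0 = 1000 × 1414 mm): B5 = 176 × 250 mm.
Off by 2 mm total — nearest standard size.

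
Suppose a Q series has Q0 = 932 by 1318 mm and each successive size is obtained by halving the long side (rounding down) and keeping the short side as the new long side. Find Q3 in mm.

Q1: ⌊1318/2⌋ × 932 = 659 × 932 mm
Q2: ⌊932/2⌋ × 659 = 466 × 659 mm
Q3: ⌊659/2⌋ × 466 = 329 × 466 mm

329 × 466 mm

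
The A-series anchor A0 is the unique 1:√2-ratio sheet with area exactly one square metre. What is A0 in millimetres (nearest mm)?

841 × 1189 mm

Let the short side be w mm. Then the long side is w√2 and w · w√2 = 10⁶ mm².
w² = 10⁶/√2, so w = 1000 / 2^(1/4) ≈ 840.9 mm; long side = 1000 · 2^(1/4) ≈ 1189.2 mm.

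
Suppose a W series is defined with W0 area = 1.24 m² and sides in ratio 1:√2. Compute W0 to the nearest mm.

Let the short side be w mm. Then w · w√2 = 1.24 m² = 1,240,000 mm².
w² = 1,240,000/√2, so w ≈ 936.4 mm; long side = w√2 ≈ 1324.2 mm.

936 × 1324 mm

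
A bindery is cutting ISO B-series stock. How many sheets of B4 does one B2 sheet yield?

Each ISO step halves the sheet: 1 × B2 → 2 × B3 → 4 × B4
From B2 to B4 is 2 halving steps: 2^2 = 4.

4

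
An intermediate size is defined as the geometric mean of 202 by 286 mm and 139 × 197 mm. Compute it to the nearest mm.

168 × 237 mm

Short side: √(202 · 139) = √28078 ≈ 167.6 → 168 mm
Long side: √(286 · 197) = √56342 ≈ 237.4 → 237 mm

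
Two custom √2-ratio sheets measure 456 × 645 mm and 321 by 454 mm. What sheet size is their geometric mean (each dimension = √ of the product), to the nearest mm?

383 × 541 mm

Short side: √(456 · 321) = √146376 ≈ 382.6 → 383 mm
Long side: √(645 · 454) = √292830 ≈ 541.1 → 541 mm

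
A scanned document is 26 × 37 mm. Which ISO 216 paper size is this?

Aspect ratio 37/26 ≈ 1.423 — close to the ISO √2 ≈ 1.414.
In the A-series (A0 area = 1 m²): A10 = 26 × 37 mm.

A10 (26 × 37 mm)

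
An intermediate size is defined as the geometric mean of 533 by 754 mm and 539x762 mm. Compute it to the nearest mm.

536 × 758 mm

Short side: √(533 · 539) = √287287 ≈ 536.0 → 536 mm
Long side: √(754 · 762) = √574548 ≈ 758.0 → 758 mm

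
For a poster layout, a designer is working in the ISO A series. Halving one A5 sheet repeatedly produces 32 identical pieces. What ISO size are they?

A10

32 = 2^5, so 5 halving steps.
A5 → A6 → … → A10 after 5 steps.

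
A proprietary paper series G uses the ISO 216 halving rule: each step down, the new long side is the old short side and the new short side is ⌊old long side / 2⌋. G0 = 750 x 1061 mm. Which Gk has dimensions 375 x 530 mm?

G0: 750 × 1061 mm
G1: 530 × 750 mm
G2: 375 × 530 mm
G3: 265 × 375 mm
→ matches G2.

G2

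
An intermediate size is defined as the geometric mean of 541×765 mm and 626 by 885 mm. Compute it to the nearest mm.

Short side: √(541 · 626) = √338666 ≈ 582.0 → 582 mm
Long side: √(765 · 885) = √677025 ≈ 822.8 → 823 mm

582 × 823 mm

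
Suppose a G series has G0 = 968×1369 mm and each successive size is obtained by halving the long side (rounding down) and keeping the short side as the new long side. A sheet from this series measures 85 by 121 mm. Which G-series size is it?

G7

G0: 968 × 1369 mm
G1: 684 × 968 mm
G2: 484 × 684 mm
G3: 342 × 484 mm
G4: 242 × 342 mm
G5: 171 × 242 mm
G6: 121 × 171 mm
G7: 85 × 121 mm
G8: 60 × 85 mm
→ matches G7.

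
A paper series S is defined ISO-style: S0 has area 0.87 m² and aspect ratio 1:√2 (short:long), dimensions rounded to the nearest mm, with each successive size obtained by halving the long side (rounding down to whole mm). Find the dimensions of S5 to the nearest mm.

138 × 196 mm

Let S0's short side be w mm. w · w√2 = 0.87 m² = 870,000 mm², so w ≈ 784.3 mm and w√2 ≈ 1109.2 mm → S0 = 784 × 1109 mm.
S1: ⌊1109/2⌋ × 784 = 554 × 784 mm
S2: ⌊784/2⌋ × 554 = 392 × 554 mm
S3: ⌊554/2⌋ × 392 = 277 × 392 mm
S4: ⌊392/2⌋ × 277 = 196 × 277 mm
S5: ⌊277/2⌋ × 196 = 138 × 196 mm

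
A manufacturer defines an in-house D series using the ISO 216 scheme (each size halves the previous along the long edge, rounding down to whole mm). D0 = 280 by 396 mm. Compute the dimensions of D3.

D1: ⌊396/2⌋ × 280 = 198 × 280 mm
D2: ⌊280/2⌋ × 198 = 140 × 198 mm
D3: ⌊198/2⌋ × 140 = 99 × 140 mm

99 × 140 mm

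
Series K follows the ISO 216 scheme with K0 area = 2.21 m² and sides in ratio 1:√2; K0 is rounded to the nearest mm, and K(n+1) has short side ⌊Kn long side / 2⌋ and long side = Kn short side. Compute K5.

221 × 312 mm

Let K0's short side be w mm. w · w√2 = 2.21 m² = 2,210,000 mm², so w ≈ 1250.1 mm and w√2 ≈ 1767.9 mm → K0 = 1250 × 1768 mm.
K1: ⌊1768/2⌋ × 1250 = 884 × 1250 mm
K2: ⌊1250/2⌋ × 884 = 625 × 884 mm
K3: ⌊884/2⌋ × 625 = 442 × 625 mm
K4: ⌊625/2⌋ × 442 = 312 × 442 mm
K5: ⌊442/2⌋ × 312 = 221 × 312 mm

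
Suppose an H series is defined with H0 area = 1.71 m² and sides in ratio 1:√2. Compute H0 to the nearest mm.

Let the short side be w mm. Then w · w√2 = 1.71 m² = 1,710,000 mm².
w² = 1,710,000/√2, so w ≈ 1099.6 mm; long side = w√2 ≈ 1555.1 mm.

1100 × 1555 mm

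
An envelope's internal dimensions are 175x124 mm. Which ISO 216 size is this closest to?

B6 (125 × 176 mm)

Aspect ratio 175/124 ≈ 1.411 — close to the ISO √2 ≈ 1.414.
In the B-series (B0 = 1000 × 1414 mm): B6 = 125 × 176 mm.
Off by 2 mm total — nearest standard size.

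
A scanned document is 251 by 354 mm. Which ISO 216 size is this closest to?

Aspect ratio 354/251 ≈ 1.410 — close to the ISO √2 ≈ 1.414.
In the B-series (B0 = 1000 × 1414 mm): B4 = 250 × 353 mm.
Off by 2 mm total — nearest standard size.

B4 (250 × 353 mm)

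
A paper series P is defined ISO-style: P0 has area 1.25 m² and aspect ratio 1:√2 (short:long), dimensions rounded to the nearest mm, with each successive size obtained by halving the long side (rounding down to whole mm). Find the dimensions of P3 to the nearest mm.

332 × 470 mm

Let P0's short side be w mm. w · w√2 = 1.25 m² = 1,250,000 mm², so w ≈ 940.2 mm and w√2 ≈ 1329.6 mm → P0 = 940 × 1330 mm.
P1: ⌊1330/2⌋ × 940 = 665 × 940 mm
P2: ⌊940/2⌋ × 665 = 470 × 665 mm
P3: ⌊665/2⌋ × 470 = 332 × 470 mm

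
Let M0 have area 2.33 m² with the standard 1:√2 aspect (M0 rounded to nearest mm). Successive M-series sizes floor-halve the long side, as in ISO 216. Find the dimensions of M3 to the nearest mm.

Let M0's short side be w mm. w · w√2 = 2.33 m² = 2,330,000 mm², so w ≈ 1283.6 mm and w√2 ≈ 1815.2 mm → M0 = 1284 × 1815 mm.
M1: ⌊1815/2⌋ × 1284 = 907 × 1284 mm
M2: ⌊1284/2⌋ × 907 = 642 × 907 mm
M3: ⌊907/2⌋ × 642 = 453 × 642 mm

453 × 642 mm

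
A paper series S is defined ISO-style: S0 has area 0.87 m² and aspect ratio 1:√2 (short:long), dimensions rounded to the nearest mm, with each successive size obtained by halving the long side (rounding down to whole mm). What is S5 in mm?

138 × 196 mm

Let S0's short side be w mm. w · w√2 = 0.87 m² = 870,000 mm², so w ≈ 784.3 mm and w√2 ≈ 1109.2 mm → S0 = 784 × 1109 mm.
S1: ⌊1109/2⌋ × 784 = 554 × 784 mm
S2: ⌊784/2⌋ × 554 = 392 × 554 mm
S3: ⌊554/2⌋ × 392 = 277 × 392 mm
S4: ⌊392/2⌋ × 277 = 196 × 277 mm
S5: ⌊277/2⌋ × 196 = 138 × 196 mm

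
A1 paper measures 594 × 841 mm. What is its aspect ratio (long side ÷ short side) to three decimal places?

841 / 594 = 1.416
ISO 216 targets √2 ≈ 1.414; the +0.002 deviation is from mm rounding.

1.416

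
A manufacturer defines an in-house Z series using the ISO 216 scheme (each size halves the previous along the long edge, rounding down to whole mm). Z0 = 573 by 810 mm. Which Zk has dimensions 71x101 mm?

Z6

Z0: 573 × 810 mm
Z1: 405 × 573 mm
Z2: 286 × 405 mm
Z3: 202 × 286 mm
Z4: 143 × 202 mm
Z5: 101 × 143 mm
Z6: 71 × 101 mm
Z7: 50 × 71 mm
→ matches Z6.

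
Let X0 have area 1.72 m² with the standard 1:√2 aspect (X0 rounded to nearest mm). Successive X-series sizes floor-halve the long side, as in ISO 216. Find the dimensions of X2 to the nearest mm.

551 × 780 mm

Let X0's short side be w mm. w · w√2 = 1.72 m² = 1,720,000 mm², so w ≈ 1102.8 mm and w√2 ≈ 1559.6 mm → X0 = 1103 × 1560 mm.
X1: ⌊1560/2⌋ × 1103 = 780 × 1103 mm
X2: ⌊1103/2⌋ × 780 = 551 × 780 mm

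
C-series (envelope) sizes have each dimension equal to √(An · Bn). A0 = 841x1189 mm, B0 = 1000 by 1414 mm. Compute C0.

917 × 1297 mm

Short side: √(841 · 1000) = √841000 ≈ 917.1 → 917 mm
Long side: √(1189 · 1414) = √1681246 ≈ 1296.6 → 1297 mm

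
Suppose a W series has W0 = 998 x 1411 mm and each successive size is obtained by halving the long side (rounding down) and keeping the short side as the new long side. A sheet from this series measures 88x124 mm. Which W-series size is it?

W7

W0: 998 × 1411 mm
W1: 705 × 998 mm
W2: 499 × 705 mm
W3: 352 × 499 mm
W4: 249 × 352 mm
W5: 176 × 249 mm
W6: 124 × 176 mm
W7: 88 × 124 mm
W8: 62 × 88 mm
→ matches W7.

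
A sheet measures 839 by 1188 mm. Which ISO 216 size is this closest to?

A0 (841 × 1189 mm)

Aspect ratio 1188/839 ≈ 1.416 — close to the ISO √2 ≈ 1.414.
In the A-series (A0 area = 1 m²): A0 = 841 × 1189 mm.
Off by 3 mm total — nearest standard size.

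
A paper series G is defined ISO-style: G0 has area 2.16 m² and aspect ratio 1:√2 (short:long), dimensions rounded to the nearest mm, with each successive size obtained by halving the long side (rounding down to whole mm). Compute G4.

Let G0's short side be w mm. w · w√2 = 2.16 m² = 2,160,000 mm², so w ≈ 1235.9 mm and w√2 ≈ 1747.8 mm → G0 = 1236 × 1748 mm.
G1: ⌊1748/2⌋ × 1236 = 874 × 1236 mm
G2: ⌊1236/2⌋ × 874 = 618 × 874 mm
G3: ⌊874/2⌋ × 618 = 437 × 618 mm
G4: ⌊618/2⌋ × 437 = 309 × 437 mm

309 × 437 mm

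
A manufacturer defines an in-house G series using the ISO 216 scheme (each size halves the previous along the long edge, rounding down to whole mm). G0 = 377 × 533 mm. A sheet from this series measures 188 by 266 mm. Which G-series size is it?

G2

G0: 377 × 533 mm
G1: 266 × 377 mm
G2: 188 × 266 mm
G3: 133 × 188 mm
→ matches G2.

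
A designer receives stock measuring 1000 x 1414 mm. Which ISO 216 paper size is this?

B0 (1000 × 1414 mm)

Aspect ratio 1414/1000 ≈ 1.414 — close to the ISO √2 ≈ 1.414.
In the B-series (B0 = 1000 × 1414 mm): B0 = 1000 × 1414 mm.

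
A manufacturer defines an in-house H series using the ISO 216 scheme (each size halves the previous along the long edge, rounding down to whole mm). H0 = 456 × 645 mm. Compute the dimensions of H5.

80 × 114 mm

H1: ⌊645/2⌋ × 456 = 322 × 456 mm
H2: ⌊456/2⌋ × 322 = 228 × 322 mm
H3: ⌊322/2⌋ × 228 = 161 × 228 mm
H4: ⌊228/2⌋ × 161 = 114 × 161 mm
H5: ⌊161/2⌋ × 114 = 80 × 114 mm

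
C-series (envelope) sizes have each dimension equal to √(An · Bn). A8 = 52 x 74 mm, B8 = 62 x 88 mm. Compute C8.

57 × 81 mm

Short side: √(52 · 62) = √3224 ≈ 56.8 → 57 mm
Long side: √(74 · 88) = √6512 ≈ 80.7 → 81 mm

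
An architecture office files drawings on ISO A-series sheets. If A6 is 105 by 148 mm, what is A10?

A7: ⌊148/2⌋ × 105 = 74 × 105 mm
A8: ⌊105/2⌋ × 74 = 52 × 74 mm
A9: ⌊74/2⌋ × 52 = 37 × 52 mm
A10: ⌊52/2⌋ × 37 = 26 × 37 mm

26 × 37 mm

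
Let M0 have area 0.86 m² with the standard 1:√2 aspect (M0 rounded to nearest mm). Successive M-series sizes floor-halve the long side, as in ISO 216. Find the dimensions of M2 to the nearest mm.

Let M0's short side be w mm. w · w√2 = 0.86 m² = 860,000 mm², so w ≈ 779.8 mm and w√2 ≈ 1102.8 mm → M0 = 780 × 1103 mm.
M1: ⌊1103/2⌋ × 780 = 551 × 780 mm
M2: ⌊780/2⌋ × 551 = 390 × 551 mm

390 × 551 mm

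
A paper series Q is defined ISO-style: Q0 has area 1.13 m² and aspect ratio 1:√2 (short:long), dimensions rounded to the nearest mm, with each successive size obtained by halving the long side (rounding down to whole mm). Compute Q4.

Let Q0's short side be w mm. w · w√2 = 1.13 m² = 1,130,000 mm², so w ≈ 893.9 mm and w√2 ≈ 1264.1 mm → Q0 = 894 × 1264 mm.
Q1: ⌊1264/2⌋ × 894 = 632 × 894 mm
Q2: ⌊894/2⌋ × 632 = 447 × 632 mm
Q3: ⌊632/2⌋ × 447 = 316 × 447 mm
Q4: ⌊447/2⌋ × 316 = 223 × 316 mm

223 × 316 mm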